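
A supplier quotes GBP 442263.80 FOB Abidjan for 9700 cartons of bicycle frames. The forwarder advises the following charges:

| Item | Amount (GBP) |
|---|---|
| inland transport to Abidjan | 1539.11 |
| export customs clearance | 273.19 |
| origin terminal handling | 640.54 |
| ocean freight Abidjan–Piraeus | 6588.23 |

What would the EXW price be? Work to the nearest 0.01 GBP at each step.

EXW price: GBP 439810.96

Not relevant to the conversion: freight — on the buyer under both terms; not part of either seller's price.
From FOB to EXW, the seller no longer bears: inland to port, export clearance, origin terminal.
EXW price = 442263.80 − 1539.11 − 273.19 − 640.54 = 439810.96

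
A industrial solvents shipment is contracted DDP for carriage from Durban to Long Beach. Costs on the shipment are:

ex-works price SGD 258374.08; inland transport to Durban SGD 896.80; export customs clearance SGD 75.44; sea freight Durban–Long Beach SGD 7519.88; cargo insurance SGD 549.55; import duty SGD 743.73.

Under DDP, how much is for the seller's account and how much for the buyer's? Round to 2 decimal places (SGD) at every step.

Seller: SGD 268159.48; buyer: SGD 0.00

DDP: the seller bears all costs including import duty.
Seller's account: goods 258374.08 + inland to port 896.80 + export clearance 75.44 + freight 7519.88 + insurance 549.55 + duty 743.73 = 268159.48
Buyer's account: 0.00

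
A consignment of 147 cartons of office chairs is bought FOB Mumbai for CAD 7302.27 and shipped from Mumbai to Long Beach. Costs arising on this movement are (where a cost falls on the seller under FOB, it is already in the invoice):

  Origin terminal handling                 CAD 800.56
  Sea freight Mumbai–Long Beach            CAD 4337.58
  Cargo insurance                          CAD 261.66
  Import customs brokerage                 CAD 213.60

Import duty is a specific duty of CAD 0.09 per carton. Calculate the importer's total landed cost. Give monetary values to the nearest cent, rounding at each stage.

Total landed cost: CAD 12128.34

FOB: the seller bears costs until goods are on board at the origin port; the buyer bears freight, insurance and all costs thereafter.
Already in the invoice (seller's account under FOB): origin terminal — exclude.
CIF value = FOB price + freight + insurance = 7302.27 + 4337.58 + 261.66 = 11901.51
Import duty = 147 × 0.09 = 13.23
Buyer bears: freight 4337.58 + insurance 261.66 + brokerage 213.60 + duty 13.23 = 4826.07
Landed cost = invoice 7302.27 + 4826.07 = 12128.34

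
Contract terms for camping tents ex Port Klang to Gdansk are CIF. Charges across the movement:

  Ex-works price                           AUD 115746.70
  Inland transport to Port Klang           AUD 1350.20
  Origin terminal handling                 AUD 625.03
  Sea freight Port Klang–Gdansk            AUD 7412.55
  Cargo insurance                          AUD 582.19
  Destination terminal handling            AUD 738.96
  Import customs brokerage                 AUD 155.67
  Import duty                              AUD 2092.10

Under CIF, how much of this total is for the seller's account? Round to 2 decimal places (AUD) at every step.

Seller's account: AUD 125716.67

CIF: the seller pays costs through ocean freight and marine insurance to the destination port.
Seller's account: goods 115746.70 + inland to port 1350.20 + origin terminal 625.03 + freight 7412.55 + insurance 582.19 = 125716.67
Buyer's account: destination terminal 738.96 + brokerage 155.67 + duty 2092.10 = 2986.73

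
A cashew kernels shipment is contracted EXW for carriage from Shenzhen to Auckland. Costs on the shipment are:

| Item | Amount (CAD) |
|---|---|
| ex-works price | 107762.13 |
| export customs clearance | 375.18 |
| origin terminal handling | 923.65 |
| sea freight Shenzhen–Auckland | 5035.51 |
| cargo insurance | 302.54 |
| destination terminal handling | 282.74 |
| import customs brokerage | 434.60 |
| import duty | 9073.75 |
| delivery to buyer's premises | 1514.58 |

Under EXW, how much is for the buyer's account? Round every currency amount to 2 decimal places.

EXW: the seller makes goods available at their premises; the buyer bears all onward costs.
Seller's account: goods 107762.13 = 107762.13
Buyer's account: export clearance 375.18 + origin terminal 923.65 + freight 5035.51 + insurance 302.54 + destination terminal 282.74 + brokerage 434.60 + duty 9073.75 + delivery 1514.58 = 17942.55

Buyer's account: CAD 17942.55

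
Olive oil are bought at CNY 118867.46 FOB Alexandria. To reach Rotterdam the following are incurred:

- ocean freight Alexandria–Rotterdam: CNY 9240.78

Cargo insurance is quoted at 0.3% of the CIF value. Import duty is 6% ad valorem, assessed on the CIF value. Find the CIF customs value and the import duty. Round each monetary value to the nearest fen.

Let C be the CIF value. C = FOB price + freight + 0.3% × C
C − 0.3% × C = 118867.46 + 9240.78
0.997 × C = 128108.24
C = 128108.24 / 0.997 = 128493.72
Insurance premium = 0.3% × 128493.72 = 385.48
Import duty = 128493.72 × 6% = 7709.62

CIF value: CNY 128493.72; import duty: CNY 7709.62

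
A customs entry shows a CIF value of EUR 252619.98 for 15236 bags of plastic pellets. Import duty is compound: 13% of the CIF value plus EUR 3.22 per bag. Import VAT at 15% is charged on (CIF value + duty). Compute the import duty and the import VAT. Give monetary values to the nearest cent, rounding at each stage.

Ad valorem component: 252619.98 × 13% = 32840.60
Specific component: 15236 × 3.22 = 49059.92
Import duty = 32840.60 + 49059.92 = 81900.52
VAT base = CIF + duty = 252619.98 + 81900.52 = 334520.50
Import VAT = 334520.50 × 15% = 50178.08

Import duty: EUR 81900.52; import VAT: EUR 50178.08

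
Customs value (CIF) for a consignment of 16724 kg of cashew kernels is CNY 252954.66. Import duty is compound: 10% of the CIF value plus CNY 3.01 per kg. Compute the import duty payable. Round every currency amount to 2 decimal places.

Import duty: CNY 75634.71

Ad valorem component: 252954.66 × 10% = 25295.47
Specific component: 16724 × 3.01 = 50339.24
Import duty = 25295.47 + 50339.24 = 75634.71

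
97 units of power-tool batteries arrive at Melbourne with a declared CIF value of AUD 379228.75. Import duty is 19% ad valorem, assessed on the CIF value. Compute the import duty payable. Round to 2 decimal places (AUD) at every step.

Import duty: AUD 72053.46

Import duty = 379228.75 × 19% = 72053.46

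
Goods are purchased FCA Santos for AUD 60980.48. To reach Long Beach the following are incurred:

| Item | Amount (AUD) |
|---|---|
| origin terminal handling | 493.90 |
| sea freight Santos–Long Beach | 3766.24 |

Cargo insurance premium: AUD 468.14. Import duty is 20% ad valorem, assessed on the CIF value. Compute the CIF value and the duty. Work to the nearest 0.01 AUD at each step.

CIF value: AUD 65708.76; import duty: AUD 13141.75

CIF = FCA price + pre-shipment costs + freight + insurance
CIF = 60980.48 + 493.90 + 3766.24 + 468.14 = 65708.76
Import duty = 65708.76 × 20% = 13141.75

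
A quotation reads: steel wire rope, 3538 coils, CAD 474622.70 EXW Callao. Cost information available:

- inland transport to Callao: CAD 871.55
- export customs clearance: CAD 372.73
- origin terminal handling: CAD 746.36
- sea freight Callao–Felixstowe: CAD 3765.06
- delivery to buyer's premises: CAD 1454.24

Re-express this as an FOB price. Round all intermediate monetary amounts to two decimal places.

Not relevant to the conversion: freight, delivery — on the buyer under both terms; not part of either seller's price.
From EXW to FOB, the seller additionally bears: inland to port, export clearance, origin terminal.
FOB price = 474622.70 + 871.55 + 372.73 + 746.36 = 476613.34

FOB price: CAD 476613.34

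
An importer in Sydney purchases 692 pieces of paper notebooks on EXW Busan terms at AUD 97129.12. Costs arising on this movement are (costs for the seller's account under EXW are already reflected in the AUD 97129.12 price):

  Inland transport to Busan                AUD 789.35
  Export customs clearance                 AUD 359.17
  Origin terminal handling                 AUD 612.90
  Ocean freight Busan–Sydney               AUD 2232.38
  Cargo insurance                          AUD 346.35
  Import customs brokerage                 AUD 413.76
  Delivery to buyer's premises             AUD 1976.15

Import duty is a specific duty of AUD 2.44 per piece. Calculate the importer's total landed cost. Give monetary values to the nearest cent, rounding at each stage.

EXW: the seller makes goods available at their premises; the buyer bears all onward costs.
CIF value = EXW price + inland to port + export clearance + origin terminal + freight + insurance = 97129.12 + 789.35 + 359.17 + 612.90 + 2232.38 + 346.35 = 101469.27
Import duty = 692 × 2.44 = 1688.48
Buyer bears: inland to port 789.35 + export clearance 359.17 + origin terminal 612.90 + freight 2232.38 + insurance 346.35 + brokerage 413.76 + delivery 1976.15 + duty 1688.48 = 8418.54
Landed cost = invoice 97129.12 + 8418.54 = 105547.66

Total landed cost: AUD 105547.66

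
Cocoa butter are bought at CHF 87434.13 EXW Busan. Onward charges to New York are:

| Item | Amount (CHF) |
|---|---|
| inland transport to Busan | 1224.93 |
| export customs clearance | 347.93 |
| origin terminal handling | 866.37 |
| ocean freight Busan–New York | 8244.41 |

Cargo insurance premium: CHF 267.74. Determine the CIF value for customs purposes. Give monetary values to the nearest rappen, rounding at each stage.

CIF value: CHF 98385.51

CIF = EXW price + pre-shipment costs + freight + insurance
CIF = 87434.13 + 1224.93 + 347.93 + 866.37 + 8244.41 + 267.74 = 98385.51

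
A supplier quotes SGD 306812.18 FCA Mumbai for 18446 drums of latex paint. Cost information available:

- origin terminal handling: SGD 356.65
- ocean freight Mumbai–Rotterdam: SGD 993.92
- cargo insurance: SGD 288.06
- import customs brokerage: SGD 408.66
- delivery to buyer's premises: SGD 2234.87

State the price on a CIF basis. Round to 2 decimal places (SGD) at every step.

Not relevant to the conversion: brokerage, delivery — on the buyer under both terms; not part of either seller's price.
From FCA to CIF, the seller additionally bears: origin terminal, freight, insurance.
CIF price = 306812.18 + 356.65 + 993.92 + 288.06 = 308450.81

CIF price: SGD 308450.81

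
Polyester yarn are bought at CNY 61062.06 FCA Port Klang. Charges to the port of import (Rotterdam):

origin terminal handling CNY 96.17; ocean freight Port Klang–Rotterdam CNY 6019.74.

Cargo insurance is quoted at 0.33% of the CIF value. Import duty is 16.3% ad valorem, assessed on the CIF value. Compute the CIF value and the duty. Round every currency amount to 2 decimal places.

CIF value: CNY 67400.39; import duty: CNY 10986.26

Let C be the CIF value. C = FCA price + pre-shipment costs + freight + 0.33% × C
C − 0.33% × C = 61062.06 + 96.17 + 6019.74
0.9967 × C = 67177.97
C = 67177.97 / 0.9967 = 67400.39
Insurance premium = 0.33% × 67400.39 = 222.42
Import duty = 67400.39 × 16.3% = 10986.26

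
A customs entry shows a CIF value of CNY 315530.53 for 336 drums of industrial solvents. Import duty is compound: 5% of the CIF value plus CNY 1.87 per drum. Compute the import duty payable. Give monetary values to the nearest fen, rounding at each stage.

Import duty: CNY 16404.85

Ad valorem component: 315530.53 × 5% = 15776.53
Specific component: 336 × 1.87 = 628.32
Import duty = 15776.53 + 628.32 = 16404.85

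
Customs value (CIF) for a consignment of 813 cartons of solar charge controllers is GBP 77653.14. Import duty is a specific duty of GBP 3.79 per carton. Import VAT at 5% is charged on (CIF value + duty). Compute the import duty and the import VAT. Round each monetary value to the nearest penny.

Import duty = 813 × 3.79 = 3081.27
VAT base = CIF + duty = 77653.14 + 3081.27 = 80734.41
Import VAT = 80734.41 × 5% = 4036.72

Import duty: GBP 3081.27; import VAT: GBP 4036.72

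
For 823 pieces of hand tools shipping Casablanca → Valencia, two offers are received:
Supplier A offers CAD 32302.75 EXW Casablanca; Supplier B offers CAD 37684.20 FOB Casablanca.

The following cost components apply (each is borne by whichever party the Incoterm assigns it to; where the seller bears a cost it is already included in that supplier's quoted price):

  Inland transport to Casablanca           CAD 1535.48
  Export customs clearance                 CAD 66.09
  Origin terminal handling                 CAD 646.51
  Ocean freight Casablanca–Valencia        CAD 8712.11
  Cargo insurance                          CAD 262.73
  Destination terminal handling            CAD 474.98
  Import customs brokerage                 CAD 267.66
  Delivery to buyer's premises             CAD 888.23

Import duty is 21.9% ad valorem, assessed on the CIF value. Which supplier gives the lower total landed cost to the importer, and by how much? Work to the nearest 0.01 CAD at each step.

Supplier A is cheaper by CAD 3819.58

Supplier A (EXW):
CIF value = EXW price + inland to port + export clearance + origin terminal + freight + insurance = 32302.75 + 1535.48 + 66.09 + 646.51 + 8712.11 + 262.73 = 43525.67
Import duty = 43525.67 × 21.9% = 9532.12
Buyer bears (A): 1535.48 + 66.09 + 646.51 + 8712.11 + 262.73 + 474.98 + 267.66 + 888.23 = 12853.79
Landed cost (A) = invoice 32302.75 + 12853.79 + duty 9532.12 = 54688.66
Supplier B (FOB):
CIF value = FOB price + freight + insurance = 37684.20 + 8712.11 + 262.73 = 46659.04
Import duty = 46659.04 × 21.9% = 10218.33
Buyer bears (B): 8712.11 + 262.73 + 474.98 + 267.66 + 888.23 = 10605.71
Landed cost (B) = invoice 37684.20 + 10605.71 + duty 10218.33 = 58508.24
Difference = |54688.66 − 58508.24| = 3819.58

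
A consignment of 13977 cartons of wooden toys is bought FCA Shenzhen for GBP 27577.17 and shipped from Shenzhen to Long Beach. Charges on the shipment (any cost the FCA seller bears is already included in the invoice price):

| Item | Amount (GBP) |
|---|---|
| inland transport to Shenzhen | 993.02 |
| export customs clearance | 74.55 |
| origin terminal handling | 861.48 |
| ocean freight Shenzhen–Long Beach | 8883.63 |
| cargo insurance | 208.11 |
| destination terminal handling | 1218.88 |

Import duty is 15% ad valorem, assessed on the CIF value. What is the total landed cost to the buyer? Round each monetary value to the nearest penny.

FCA: the seller delivers export-cleared goods to the carrier; the buyer bears costs from that point.
Already in the invoice (seller's account under FCA): inland to port, export clearance — exclude.
CIF value = FCA price + origin terminal + freight + insurance = 27577.17 + 861.48 + 8883.63 + 208.11 = 37530.39
Import duty = 37530.39 × 15% = 5629.56
Buyer bears: origin terminal 861.48 + freight 8883.63 + insurance 208.11 + destination terminal 1218.88 + duty 5629.56 = 16801.66
Landed cost = invoice 27577.17 + 16801.66 = 44378.83

Total landed cost: GBP 44378.83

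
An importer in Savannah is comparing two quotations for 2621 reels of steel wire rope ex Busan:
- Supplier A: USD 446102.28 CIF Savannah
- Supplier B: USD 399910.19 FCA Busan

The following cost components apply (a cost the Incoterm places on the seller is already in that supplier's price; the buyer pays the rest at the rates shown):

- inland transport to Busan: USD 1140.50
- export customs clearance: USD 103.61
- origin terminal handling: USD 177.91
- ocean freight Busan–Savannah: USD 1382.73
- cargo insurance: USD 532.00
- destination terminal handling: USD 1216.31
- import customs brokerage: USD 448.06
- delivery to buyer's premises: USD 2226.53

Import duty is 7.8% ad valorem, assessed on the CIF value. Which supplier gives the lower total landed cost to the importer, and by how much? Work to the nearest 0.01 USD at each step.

Supplier A (CIF):
The CIF price already equals the CIF value: 446102.28
Import duty = 446102.28 × 7.8% = 34795.98
Buyer bears (A): 1216.31 + 448.06 + 2226.53 = 3890.90
Landed cost (A) = invoice 446102.28 + 3890.90 + duty 34795.98 = 484789.16
Supplier B (FCA):
CIF value = FCA price + origin terminal + freight + insurance = 399910.19 + 177.91 + 1382.73 + 532.00 = 402002.83
Import duty = 402002.83 × 7.8% = 31356.22
Buyer bears (B): 177.91 + 1382.73 + 532.00 + 1216.31 + 448.06 + 2226.53 = 5983.54
Landed cost (B) = invoice 399910.19 + 5983.54 + duty 31356.22 = 437249.95
Difference = |484789.16 − 437249.95| = 47539.21

Supplier B is cheaper by USD 47539.21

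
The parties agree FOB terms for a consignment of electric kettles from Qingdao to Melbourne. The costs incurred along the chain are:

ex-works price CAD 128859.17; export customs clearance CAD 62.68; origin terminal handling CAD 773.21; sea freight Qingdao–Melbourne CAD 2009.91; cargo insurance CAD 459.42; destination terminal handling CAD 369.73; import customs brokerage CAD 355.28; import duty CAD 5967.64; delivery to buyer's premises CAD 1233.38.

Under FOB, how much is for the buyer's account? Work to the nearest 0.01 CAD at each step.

Buyer's account: CAD 10395.36

FOB: the seller bears costs until goods are on board at the origin port; the buyer bears freight, insurance and all costs thereafter.
Seller's account: goods 128859.17 + export clearance 62.68 + origin terminal 773.21 = 129695.06
Buyer's account: freight 2009.91 + insurance 459.42 + destination terminal 369.73 + brokerage 355.28 + duty 5967.64 + delivery 1233.38 = 10395.36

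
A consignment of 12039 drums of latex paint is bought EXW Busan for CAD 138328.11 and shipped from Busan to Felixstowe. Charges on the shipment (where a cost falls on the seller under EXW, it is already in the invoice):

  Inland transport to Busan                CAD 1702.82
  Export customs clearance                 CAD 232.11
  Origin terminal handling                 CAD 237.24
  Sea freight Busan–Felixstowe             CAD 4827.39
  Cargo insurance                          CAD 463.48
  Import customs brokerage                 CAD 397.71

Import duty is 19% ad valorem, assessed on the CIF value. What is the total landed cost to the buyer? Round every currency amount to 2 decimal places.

Total landed cost: CAD 173889.18

EXW: the seller makes goods available at their premises; the buyer bears all onward costs.
CIF value = EXW price + inland to port + export clearance + origin terminal + freight + insurance = 138328.11 + 1702.82 + 232.11 + 237.24 + 4827.39 + 463.48 = 145791.15
Import duty = 145791.15 × 19% = 27700.32
Buyer bears: inland to port 1702.82 + export clearance 232.11 + origin terminal 237.24 + freight 4827.39 + insurance 463.48 + brokerage 397.71 + duty 27700.32 = 35561.07
Landed cost = invoice 138328.11 + 35561.07 = 173889.18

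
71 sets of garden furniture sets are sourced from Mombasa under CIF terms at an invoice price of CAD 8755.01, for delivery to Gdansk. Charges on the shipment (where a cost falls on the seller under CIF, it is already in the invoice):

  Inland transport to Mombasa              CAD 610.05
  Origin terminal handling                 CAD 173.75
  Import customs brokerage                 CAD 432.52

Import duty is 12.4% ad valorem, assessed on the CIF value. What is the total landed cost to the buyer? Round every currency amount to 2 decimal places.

CIF: the seller pays costs through ocean freight and marine insurance to the destination port.
Already in the invoice (seller's account under CIF): inland to port, origin terminal — exclude.
The CIF price already equals the CIF value: 8755.01
Import duty = 8755.01 × 12.4% = 1085.62
Buyer bears: brokerage 432.52 + duty 1085.62 = 1518.14
Landed cost = invoice 8755.01 + 1518.14 = 10273.15

Total landed cost: CAD 10273.15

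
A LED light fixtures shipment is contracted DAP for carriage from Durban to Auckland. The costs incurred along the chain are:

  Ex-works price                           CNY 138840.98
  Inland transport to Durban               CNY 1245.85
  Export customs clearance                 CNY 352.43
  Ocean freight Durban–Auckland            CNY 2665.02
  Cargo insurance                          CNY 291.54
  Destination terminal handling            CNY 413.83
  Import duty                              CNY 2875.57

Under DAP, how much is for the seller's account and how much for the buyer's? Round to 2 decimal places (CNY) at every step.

DAP: the seller bears all costs to the named destination except import duty and clearance.
Seller's account: goods 138840.98 + inland to port 1245.85 + export clearance 352.43 + freight 2665.02 + insurance 291.54 + destination terminal 413.83 = 143809.65
Buyer's account: duty 2875.57 = 2875.57

Seller: CNY 143809.65; buyer: CNY 2875.57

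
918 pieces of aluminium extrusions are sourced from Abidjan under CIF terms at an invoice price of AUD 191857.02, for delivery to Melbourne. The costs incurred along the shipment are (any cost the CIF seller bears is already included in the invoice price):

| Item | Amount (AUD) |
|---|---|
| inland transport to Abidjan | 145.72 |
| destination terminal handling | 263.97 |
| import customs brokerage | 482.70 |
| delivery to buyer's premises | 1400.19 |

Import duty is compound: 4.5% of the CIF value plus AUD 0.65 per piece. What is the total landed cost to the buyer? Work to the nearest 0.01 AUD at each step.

Total landed cost: AUD 203234.15

CIF: the seller pays costs through ocean freight and marine insurance to the destination port.
Already in the invoice (seller's account under CIF): inland to port — exclude.
The CIF price already equals the CIF value: 191857.02
Ad valorem component: 191857.02 × 4.5% = 8633.57
Specific component: 918 × 0.65 = 596.70
Import duty = 8633.57 + 596.70 = 9230.27
Buyer bears: destination terminal 263.97 + brokerage 482.70 + delivery 1400.19 + duty 9230.27 = 11377.13
Landed cost = invoice 191857.02 + 11377.13 = 203234.15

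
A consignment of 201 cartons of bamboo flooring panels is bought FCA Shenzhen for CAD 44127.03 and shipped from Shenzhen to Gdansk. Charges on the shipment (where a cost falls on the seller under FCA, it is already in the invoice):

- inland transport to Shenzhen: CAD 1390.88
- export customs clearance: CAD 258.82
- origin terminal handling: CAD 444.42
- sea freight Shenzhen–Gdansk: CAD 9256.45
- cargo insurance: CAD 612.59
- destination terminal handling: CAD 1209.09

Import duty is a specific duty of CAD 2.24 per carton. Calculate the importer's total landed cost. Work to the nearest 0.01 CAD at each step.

Total landed cost: CAD 56099.82

FCA: the seller delivers export-cleared goods to the carrier; the buyer bears costs from that point.
Already in the invoice (seller's account under FCA): inland to port, export clearance — exclude.
CIF value = FCA price + origin terminal + freight + insurance = 44127.03 + 444.42 + 9256.45 + 612.59 = 54440.49
Import duty = 201 × 2.24 = 450.24
Buyer bears: origin terminal 444.42 + freight 9256.45 + insurance 612.59 + destination terminal 1209.09 + duty 450.24 = 11972.79
Landed cost = invoice 44127.03 + 11972.79 = 56099.82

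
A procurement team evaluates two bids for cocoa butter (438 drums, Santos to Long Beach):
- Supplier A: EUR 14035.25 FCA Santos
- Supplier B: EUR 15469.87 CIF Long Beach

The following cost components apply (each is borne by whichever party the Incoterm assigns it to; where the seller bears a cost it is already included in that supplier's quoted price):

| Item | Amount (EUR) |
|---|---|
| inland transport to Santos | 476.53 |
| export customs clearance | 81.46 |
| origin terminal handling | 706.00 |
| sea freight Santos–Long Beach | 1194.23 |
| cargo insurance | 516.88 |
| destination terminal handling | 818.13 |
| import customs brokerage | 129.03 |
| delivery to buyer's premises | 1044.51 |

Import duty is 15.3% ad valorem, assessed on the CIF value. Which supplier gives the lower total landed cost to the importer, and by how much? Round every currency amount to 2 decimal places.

Supplier A (FCA):
CIF value = FCA price + origin terminal + freight + insurance = 14035.25 + 706.00 + 1194.23 + 516.88 = 16452.36
Import duty = 16452.36 × 15.3% = 2517.21
Buyer bears (A): 706.00 + 1194.23 + 516.88 + 818.13 + 129.03 + 1044.51 = 4408.78
Landed cost (A) = invoice 14035.25 + 4408.78 + duty 2517.21 = 20961.24
Supplier B (CIF):
The CIF price already equals the CIF value: 15469.87
Import duty = 15469.87 × 15.3% = 2366.89
Buyer bears (B): 818.13 + 129.03 + 1044.51 = 1991.67
Landed cost (B) = invoice 15469.87 + 1991.67 + duty 2366.89 = 19828.43
Difference = |20961.24 − 19828.43| = 1132.81

Supplier B is cheaper by EUR 1132.81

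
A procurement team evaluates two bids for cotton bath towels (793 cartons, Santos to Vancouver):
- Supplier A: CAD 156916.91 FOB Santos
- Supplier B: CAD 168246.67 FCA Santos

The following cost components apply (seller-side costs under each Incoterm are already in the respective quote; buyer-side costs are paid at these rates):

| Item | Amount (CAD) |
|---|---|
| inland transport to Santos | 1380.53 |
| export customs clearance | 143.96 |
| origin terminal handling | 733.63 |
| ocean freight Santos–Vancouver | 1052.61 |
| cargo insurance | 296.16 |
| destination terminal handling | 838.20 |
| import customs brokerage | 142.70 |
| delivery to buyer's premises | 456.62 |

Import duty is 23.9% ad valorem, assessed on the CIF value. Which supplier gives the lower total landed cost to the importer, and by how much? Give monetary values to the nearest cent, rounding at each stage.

Supplier A is cheaper by CAD 14946.54

Supplier A (FOB):
CIF value = FOB price + freight + insurance = 156916.91 + 1052.61 + 296.16 = 158265.68
Import duty = 158265.68 × 23.9% = 37825.50
Buyer bears (A): 1052.61 + 296.16 + 838.20 + 142.70 + 456.62 = 2786.29
Landed cost (A) = invoice 156916.91 + 2786.29 + duty 37825.50 = 197528.70
Supplier B (FCA):
CIF value = FCA price + origin terminal + freight + insurance = 168246.67 + 733.63 + 1052.61 + 296.16 = 170329.07
Import duty = 170329.07 × 23.9% = 40708.65
Buyer bears (B): 733.63 + 1052.61 + 296.16 + 838.20 + 142.70 + 456.62 = 3519.92
Landed cost (B) = invoice 168246.67 + 3519.92 + duty 40708.65 = 212475.24
Difference = |197528.70 − 212475.24| = 14946.54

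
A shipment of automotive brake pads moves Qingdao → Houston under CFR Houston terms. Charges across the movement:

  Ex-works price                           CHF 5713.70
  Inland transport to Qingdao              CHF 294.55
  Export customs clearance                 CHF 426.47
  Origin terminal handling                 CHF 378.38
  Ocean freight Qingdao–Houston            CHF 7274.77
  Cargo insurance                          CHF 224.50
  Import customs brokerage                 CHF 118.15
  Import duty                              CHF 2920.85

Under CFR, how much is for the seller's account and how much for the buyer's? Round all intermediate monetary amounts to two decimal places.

Seller: CHF 14087.87; buyer: CHF 3263.50

CFR: the seller pays costs through ocean freight to the destination port, but not insurance.
Seller's account: goods 5713.70 + inland to port 294.55 + export clearance 426.47 + origin terminal 378.38 + freight 7274.77 = 14087.87
Buyer's account: insurance 224.50 + brokerage 118.15 + duty 2920.85 = 3263.50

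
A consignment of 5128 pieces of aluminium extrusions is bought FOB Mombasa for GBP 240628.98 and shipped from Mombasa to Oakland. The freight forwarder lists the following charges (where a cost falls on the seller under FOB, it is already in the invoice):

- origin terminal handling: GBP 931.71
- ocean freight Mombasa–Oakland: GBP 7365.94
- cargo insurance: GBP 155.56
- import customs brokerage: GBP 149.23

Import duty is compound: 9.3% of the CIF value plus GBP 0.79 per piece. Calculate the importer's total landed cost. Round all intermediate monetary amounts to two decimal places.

FOB: the seller bears costs until goods are on board at the origin port; the buyer bears freight, insurance and all costs thereafter.
Already in the invoice (seller's account under FOB): origin terminal — exclude.
CIF value = FOB price + freight + insurance = 240628.98 + 7365.94 + 155.56 = 248150.48
Ad valorem component: 248150.48 × 9.3% = 23077.99
Specific component: 5128 × 0.79 = 4051.12
Import duty = 23077.99 + 4051.12 = 27129.11
Buyer bears: freight 7365.94 + insurance 155.56 + brokerage 149.23 + duty 27129.11 = 34799.84
Landed cost = invoice 240628.98 + 34799.84 = 275428.82

Total landed cost: GBP 275428.82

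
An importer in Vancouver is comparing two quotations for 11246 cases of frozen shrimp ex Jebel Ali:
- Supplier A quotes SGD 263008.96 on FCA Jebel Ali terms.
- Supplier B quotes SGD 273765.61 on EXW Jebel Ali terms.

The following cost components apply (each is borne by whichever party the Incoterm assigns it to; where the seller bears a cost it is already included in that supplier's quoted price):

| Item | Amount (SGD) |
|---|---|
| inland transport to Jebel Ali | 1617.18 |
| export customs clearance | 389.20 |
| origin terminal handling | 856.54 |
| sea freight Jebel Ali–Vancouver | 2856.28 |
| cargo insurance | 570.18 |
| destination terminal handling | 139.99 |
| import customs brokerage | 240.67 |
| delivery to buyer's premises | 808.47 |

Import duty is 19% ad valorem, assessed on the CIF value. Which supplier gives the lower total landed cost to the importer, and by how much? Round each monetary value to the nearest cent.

Supplier A is cheaper by SGD 15188.01

Supplier A (FCA):
CIF value = FCA price + origin terminal + freight + insurance = 263008.96 + 856.54 + 2856.28 + 570.18 = 267291.96
Import duty = 267291.96 × 19% = 50785.47
Buyer bears (A): 856.54 + 2856.28 + 570.18 + 139.99 + 240.67 + 808.47 = 5472.13
Landed cost (A) = invoice 263008.96 + 5472.13 + duty 50785.47 = 319266.56
Supplier B (EXW):
CIF value = EXW price + inland to port + export clearance + origin terminal + freight + insurance = 273765.61 + 1617.18 + 389.20 + 856.54 + 2856.28 + 570.18 = 280054.99
Import duty = 280054.99 × 19% = 53210.45
Buyer bears (B): 1617.18 + 389.20 + 856.54 + 2856.28 + 570.18 + 139.99 + 240.67 + 808.47 = 7478.51
Landed cost (B) = invoice 273765.61 + 7478.51 + duty 53210.45 = 334454.57
Difference = |319266.56 − 334454.57| = 15188.01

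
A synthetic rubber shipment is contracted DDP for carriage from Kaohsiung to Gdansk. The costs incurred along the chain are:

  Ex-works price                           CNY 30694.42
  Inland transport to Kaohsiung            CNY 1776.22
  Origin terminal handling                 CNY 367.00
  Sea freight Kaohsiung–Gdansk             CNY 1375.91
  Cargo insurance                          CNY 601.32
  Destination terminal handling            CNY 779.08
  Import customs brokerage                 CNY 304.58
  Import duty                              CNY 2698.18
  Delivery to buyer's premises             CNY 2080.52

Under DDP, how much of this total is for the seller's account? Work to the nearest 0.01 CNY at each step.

DDP: the seller bears all costs including import duty.
Seller's account: goods 30694.42 + inland to port 1776.22 + origin terminal 367.00 + freight 1375.91 + insurance 601.32 + destination terminal 779.08 + brokerage 304.58 + duty 2698.18 + delivery 2080.52 = 40677.23
Buyer's account: 0.00

Seller's account: CNY 40677.23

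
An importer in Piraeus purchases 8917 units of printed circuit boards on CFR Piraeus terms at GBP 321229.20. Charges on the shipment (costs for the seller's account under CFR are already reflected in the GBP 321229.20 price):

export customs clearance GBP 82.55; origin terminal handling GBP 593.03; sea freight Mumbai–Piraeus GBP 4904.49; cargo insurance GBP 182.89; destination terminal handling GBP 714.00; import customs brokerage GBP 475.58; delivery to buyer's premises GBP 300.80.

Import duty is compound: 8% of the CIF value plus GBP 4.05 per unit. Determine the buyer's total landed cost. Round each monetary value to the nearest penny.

Total landed cost: GBP 384729.29

CFR: the seller pays costs through ocean freight to the destination port, but not insurance.
Already in the invoice (seller's account under CFR): export clearance, origin terminal, freight — exclude.
CIF value = CFR price + insurance = 321229.20 + 182.89 = 321412.09
Ad valorem component: 321412.09 × 8% = 25712.97
Specific component: 8917 × 4.05 = 36113.85
Import duty = 25712.97 + 36113.85 = 61826.82
Buyer bears: insurance 182.89 + destination terminal 714.00 + brokerage 475.58 + delivery 300.80 + duty 61826.82 = 63500.09
Landed cost = invoice 321229.20 + 63500.09 = 384729.29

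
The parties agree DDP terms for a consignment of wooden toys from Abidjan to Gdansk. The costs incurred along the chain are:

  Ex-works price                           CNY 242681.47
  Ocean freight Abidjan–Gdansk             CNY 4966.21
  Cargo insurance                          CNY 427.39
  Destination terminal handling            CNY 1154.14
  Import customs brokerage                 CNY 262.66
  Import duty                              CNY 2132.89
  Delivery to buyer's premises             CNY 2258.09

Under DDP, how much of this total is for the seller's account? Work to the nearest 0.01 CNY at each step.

Seller's account: CNY 253882.85

DDP: the seller bears all costs including import duty.
Seller's account: goods 242681.47 + freight 4966.21 + insurance 427.39 + destination terminal 1154.14 + brokerage 262.66 + duty 2132.89 + delivery 2258.09 = 253882.85
Buyer's account: 0.00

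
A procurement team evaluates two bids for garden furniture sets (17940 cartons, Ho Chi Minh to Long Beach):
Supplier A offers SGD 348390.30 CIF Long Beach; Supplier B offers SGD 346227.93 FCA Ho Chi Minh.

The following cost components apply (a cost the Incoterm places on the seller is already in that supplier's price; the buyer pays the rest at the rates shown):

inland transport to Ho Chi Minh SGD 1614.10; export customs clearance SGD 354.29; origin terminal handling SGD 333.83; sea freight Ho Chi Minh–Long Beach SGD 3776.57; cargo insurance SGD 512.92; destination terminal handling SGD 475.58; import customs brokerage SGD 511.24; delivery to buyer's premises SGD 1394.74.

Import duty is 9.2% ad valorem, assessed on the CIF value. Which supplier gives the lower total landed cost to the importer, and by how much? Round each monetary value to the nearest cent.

Supplier A (CIF):
The CIF price already equals the CIF value: 348390.30
Import duty = 348390.30 × 9.2% = 32051.91
Buyer bears (A): 475.58 + 511.24 + 1394.74 = 2381.56
Landed cost (A) = invoice 348390.30 + 2381.56 + duty 32051.91 = 382823.77
Supplier B (FCA):
CIF value = FCA price + origin terminal + freight + insurance = 346227.93 + 333.83 + 3776.57 + 512.92 = 350851.25
Import duty = 350851.25 × 9.2% = 32278.32
Buyer bears (B): 333.83 + 3776.57 + 512.92 + 475.58 + 511.24 + 1394.74 = 7004.88
Landed cost (B) = invoice 346227.93 + 7004.88 + duty 32278.32 = 385511.13
Difference = |382823.77 − 385511.13| = 2687.36

Supplier A is cheaper by SGD 2687.36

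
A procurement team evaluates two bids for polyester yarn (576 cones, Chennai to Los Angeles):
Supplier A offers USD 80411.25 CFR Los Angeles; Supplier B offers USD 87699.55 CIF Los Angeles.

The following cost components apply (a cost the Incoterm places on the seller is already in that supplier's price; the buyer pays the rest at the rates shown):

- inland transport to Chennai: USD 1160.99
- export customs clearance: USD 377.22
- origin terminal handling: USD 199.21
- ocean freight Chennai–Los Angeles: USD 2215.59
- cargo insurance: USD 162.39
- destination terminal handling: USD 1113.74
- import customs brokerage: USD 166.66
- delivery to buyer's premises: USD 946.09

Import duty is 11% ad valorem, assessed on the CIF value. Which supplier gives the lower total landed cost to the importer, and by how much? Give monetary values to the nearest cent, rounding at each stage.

Supplier A (CFR):
CIF value = CFR price + insurance = 80411.25 + 162.39 = 80573.64
Import duty = 80573.64 × 11% = 8863.10
Buyer bears (A): 162.39 + 1113.74 + 166.66 + 946.09 = 2388.88
Landed cost (A) = invoice 80411.25 + 2388.88 + duty 8863.10 = 91663.23
Supplier B (CIF):
The CIF price already equals the CIF value: 87699.55
Import duty = 87699.55 × 11% = 9646.95
Buyer bears (B): 1113.74 + 166.66 + 946.09 = 2226.49
Landed cost (B) = invoice 87699.55 + 2226.49 + duty 9646.95 = 99572.99
Difference = |91663.23 − 99572.99| = 7909.76

Supplier A is cheaper by USD 7909.76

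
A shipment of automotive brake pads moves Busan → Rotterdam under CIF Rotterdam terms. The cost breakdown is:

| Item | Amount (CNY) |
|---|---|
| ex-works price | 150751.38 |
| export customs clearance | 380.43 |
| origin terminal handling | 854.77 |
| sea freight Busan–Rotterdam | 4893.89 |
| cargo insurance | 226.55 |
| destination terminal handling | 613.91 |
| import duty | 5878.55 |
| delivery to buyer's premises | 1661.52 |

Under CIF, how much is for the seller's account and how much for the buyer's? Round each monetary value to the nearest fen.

Seller: CNY 157107.02; buyer: CNY 8153.98

CIF: the seller pays costs through ocean freight and marine insurance to the destination port.
Seller's account: goods 150751.38 + export clearance 380.43 + origin terminal 854.77 + freight 4893.89 + insurance 226.55 = 157107.02
Buyer's account: destination terminal 613.91 + duty 5878.55 + delivery 1661.52 = 8153.98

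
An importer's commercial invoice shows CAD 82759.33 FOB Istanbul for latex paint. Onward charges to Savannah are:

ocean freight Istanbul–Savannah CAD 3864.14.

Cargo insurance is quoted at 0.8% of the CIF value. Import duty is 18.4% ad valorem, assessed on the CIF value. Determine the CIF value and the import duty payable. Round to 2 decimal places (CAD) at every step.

CIF value: CAD 87322.05; import duty: CAD 16067.26

Let C be the CIF value. C = FOB price + freight + 0.8% × C
C − 0.8% × C = 82759.33 + 3864.14
0.992 × C = 86623.47
C = 86623.47 / 0.992 = 87322.05
Insurance premium = 0.8% × 87322.05 = 698.58
Import duty = 87322.05 × 18.4% = 16067.26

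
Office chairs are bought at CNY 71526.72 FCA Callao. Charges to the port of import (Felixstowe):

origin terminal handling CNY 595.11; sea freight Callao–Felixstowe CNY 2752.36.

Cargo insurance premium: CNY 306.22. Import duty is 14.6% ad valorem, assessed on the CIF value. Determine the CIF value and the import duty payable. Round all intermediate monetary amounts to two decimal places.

CIF value: CNY 75180.41; import duty: CNY 10976.34

CIF = FCA price + pre-shipment costs + freight + insurance
CIF = 71526.72 + 595.11 + 2752.36 + 306.22 = 75180.41
Import duty = 75180.41 × 14.6% = 10976.34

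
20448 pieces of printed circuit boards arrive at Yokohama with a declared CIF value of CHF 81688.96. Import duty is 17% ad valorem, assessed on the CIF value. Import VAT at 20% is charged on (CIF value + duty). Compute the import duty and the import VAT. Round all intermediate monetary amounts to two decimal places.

Import duty = 81688.96 × 17% = 13887.12
VAT base = CIF + duty = 81688.96 + 13887.12 = 95576.08
Import VAT = 95576.08 × 20% = 19115.22

Import duty: CHF 13887.12; import VAT: CHF 19115.22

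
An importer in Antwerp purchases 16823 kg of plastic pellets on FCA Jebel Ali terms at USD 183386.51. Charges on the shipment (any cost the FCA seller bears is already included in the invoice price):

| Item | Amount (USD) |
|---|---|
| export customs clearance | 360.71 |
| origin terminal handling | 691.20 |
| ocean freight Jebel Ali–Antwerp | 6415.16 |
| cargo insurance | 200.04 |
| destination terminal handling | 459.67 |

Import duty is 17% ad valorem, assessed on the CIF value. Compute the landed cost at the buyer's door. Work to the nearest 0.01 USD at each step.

FCA: the seller delivers export-cleared goods to the carrier; the buyer bears costs from that point.
Already in the invoice (seller's account under FCA): export clearance — exclude.
CIF value = FCA price + origin terminal + freight + insurance = 183386.51 + 691.20 + 6415.16 + 200.04 = 190692.91
Import duty = 190692.91 × 17% = 32417.79
Buyer bears: origin terminal 691.20 + freight 6415.16 + insurance 200.04 + destination terminal 459.67 + duty 32417.79 = 40183.86
Landed cost = invoice 183386.51 + 40183.86 = 223570.37

Total landed cost: USD 223570.37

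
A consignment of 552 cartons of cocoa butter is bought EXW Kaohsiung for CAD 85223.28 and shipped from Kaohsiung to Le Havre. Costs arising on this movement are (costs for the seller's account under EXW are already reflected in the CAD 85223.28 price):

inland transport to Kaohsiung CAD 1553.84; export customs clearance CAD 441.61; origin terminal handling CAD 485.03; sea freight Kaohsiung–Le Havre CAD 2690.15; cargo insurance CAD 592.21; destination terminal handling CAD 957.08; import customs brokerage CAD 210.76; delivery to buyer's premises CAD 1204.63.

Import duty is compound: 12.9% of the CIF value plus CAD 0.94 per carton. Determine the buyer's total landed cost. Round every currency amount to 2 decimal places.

Total landed cost: CAD 105614.68

EXW: the seller makes goods available at their premises; the buyer bears all onward costs.
CIF value = EXW price + inland to port + export clearance + origin terminal + freight + insurance = 85223.28 + 1553.84 + 441.61 + 485.03 + 2690.15 + 592.21 = 90986.12
Ad valorem component: 90986.12 × 12.9% = 11737.21
Specific component: 552 × 0.94 = 518.88
Import duty = 11737.21 + 518.88 = 12256.09
Buyer bears: inland to port 1553.84 + export clearance 441.61 + origin terminal 485.03 + freight 2690.15 + insurance 592.21 + destination terminal 957.08 + brokerage 210.76 + delivery 1204.63 + duty 12256.09 = 20391.40
Landed cost = invoice 85223.28 + 20391.40 = 105614.68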